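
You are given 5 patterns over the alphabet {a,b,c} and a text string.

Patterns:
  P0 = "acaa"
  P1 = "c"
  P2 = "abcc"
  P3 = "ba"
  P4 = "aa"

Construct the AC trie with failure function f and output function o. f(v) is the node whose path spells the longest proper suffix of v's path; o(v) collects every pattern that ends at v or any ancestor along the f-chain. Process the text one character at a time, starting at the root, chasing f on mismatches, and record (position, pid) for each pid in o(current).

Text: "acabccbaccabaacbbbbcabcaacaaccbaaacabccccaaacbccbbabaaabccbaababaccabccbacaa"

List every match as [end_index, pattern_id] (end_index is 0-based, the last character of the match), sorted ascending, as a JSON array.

Build:
Trie (insert patterns):
  n0 'ε': a→1 b→9 c→5
  n1 'a': a→11 b→6 c→2
  n2 'ac': a→3
  n3 'aca': a→4
  n4 'acaa': ·  ←P0
  n5 'c': ·  ←P1
  n6 'ab': c→7
  n7 'abc': c→8
  n8 'abcc': ·  ←P2
  n9 'b': a→10
  n10 'ba': ·  ←P3
  n11 'aa': ·  ←P4

BFS fail/out derivation:
  fail(1) 'a': from fail(0)=0 chase 'a': 0 ⇒ 0;  out=∅∪out(0)=∅
  fail(5) 'c': from fail(0)=0 chase 'c': 0 ⇒ 0;  out={1}∪out(0)={1}
  fail(9) 'b': from fail(0)=0 chase 'b': 0 ⇒ 0;  out=∅∪out(0)=∅
  fail(2) 'ac': from fail(1)=0 chase 'c': 0 ⇒ 5;  out=∅∪out(5)={1}
  fail(6) 'ab': from fail(1)=0 chase 'b': 0 ⇒ 9;  out=∅∪out(9)=∅
  fail(10) 'ba': from fail(9)=0 chase 'a': 0 ⇒ 1;  out={3}∪out(1)={3}
  fail(11) 'aa': from fail(1)=0 chase 'a': 0 ⇒ 1;  out={4}∪out(1)={4}
  fail(3) 'aca': from fail(2)=5 chase 'a': 5→0 ⇒ 1;  out=∅∪out(1)=∅
  fail(7) 'abc': from fail(6)=9 chase 'c': 9→0 ⇒ 5;  out=∅∪out(5)={1}
  fail(4) 'acaa': from fail(3)=1 chase 'a': 1 ⇒ 11;  out={0}∪out(11)={0,4}
  fail(8) 'abcc': from fail(7)=5 chase 'c': 5→0 ⇒ 5;  out={2}∪out(5)={1,2}

Scan:
i=0 'a': node 0→1
i=1 'c': node 1→2  emit P1@[1:1]
i=2 'a': node 2→3
i=3 'b': node 3→6 (fail-walked)
i=4 'c': node 6→7  emit P1@[4:4]
i=5 'c': node 7→8  emit P1@[5:5],P2@[2:5]
i=6 'b': node 8→9 (fail-walked)
i=7 'a': node 9→10  emit P3@[6:7]
i=8 'c': node 10→2 (fail-walked)  emit P1@[8:8]
i=9 'c': node 2→5 (fail-walked)  emit P1@[9:9]
i=10 'a': node 5→1 (fail-walked)
i=11 'b': node 1→6
i=12 'a': node 6→10 (fail-walked)  emit P3@[11:12]
i=13 'a': node 10→11 (fail-walked)  emit P4@[12:13]
i=14 'c': node 11→2 (fail-walked)  emit P1@[14:14]
i=15 'b': node 2→9 (fail-walked)
i=16 'b': node 9→9 (fail-walked)
i=17 'b': node 9→9 (fail-walked)
i=18 'b': node 9→9 (fail-walked)
i=19 'c': node 9→5 (fail-walked)  emit P1@[19:19]
i=20 'a': node 5→1 (fail-walked)
i=21 'b': node 1→6
i=22 'c': node 6→7  emit P1@[22:22]
i=23 'a': node 7→1 (fail-walked)
i=24 'a': node 1→11  emit P4@[23:24]
i=25 'c': node 11→2 (fail-walked)  emit P1@[25:25]
i=26 'a': node 2→3
i=27 'a': node 3→4  emit P0@[24:27],P4@[26:27]
i=28 'c': node 4→2 (fail-walked)  emit P1@[28:28]
i=29 'c': node 2→5 (fail-walked)  emit P1@[29:29]
i=30 'b': node 5→9 (fail-walked)
i=31 'a': node 9→10  emit P3@[30:31]
i=32 'a': node 10→11 (fail-walked)  emit P4@[31:32]
i=33 'a': node 11→11 (fail-walked)  emit P4@[32:33]
i=34 'c': node 11→2 (fail-walked)  emit P1@[34:34]
i=35 'a': node 2→3
i=36 'b': node 3→6 (fail-walked)
i=37 'c': node 6→7  emit P1@[37:37]
i=38 'c': node 7→8  emit P1@[38:38],P2@[35:38]
i=39 'c': node 8→5 (fail-walked)  emit P1@[39:39]
i=40 'c': node 5→5 (fail-walked)  emit P1@[40:40]
i=41 'a': node 5→1 (fail-walked)
i=42 'a': node 1→11  emit P4@[41:42]
i=43 'a': node 11→11 (fail-walked)  emit P4@[42:43]
i=44 'c': node 11→2 (fail-walked)  emit P1@[44:44]
i=45 'b': node 2→9 (fail-walked)
i=46 'c': node 9→5 (fail-walked)  emit P1@[46:46]
i=47 'c': node 5→5 (fail-walked)  emit P1@[47:47]
i=48 'b': node 5→9 (fail-walked)
i=49 'b': node 9→9 (fail-walked)
i=50 'a': node 9→10  emit P3@[49:50]
i=51 'b': node 10→6 (fail-walked)
i=52 'a': node 6→10 (fail-walked)  emit P3@[51:52]
i=53 'a': node 10→11 (fail-walked)  emit P4@[52:53]
i=54 'a': node 11→11 (fail-walked)  emit P4@[53:54]
i=55 'b': node 11→6 (fail-walked)
i=56 'c': node 6→7  emit P1@[56:56]
i=57 'c': node 7→8  emit P1@[57:57],P2@[54:57]
i=58 'b': node 8→9 (fail-walked)
i=59 'a': node 9→10  emit P3@[58:59]
i=60 'a': node 10→11 (fail-walked)  emit P4@[59:60]
i=61 'b': node 11→6 (fail-walked)
i=62 'a': node 6→10 (fail-walked)  emit P3@[61:62]
i=63 'b': node 10→6 (fail-walked)
i=64 'a': node 6→10 (fail-walked)  emit P3@[63:64]
i=65 'c': node 10→2 (fail-walked)  emit P1@[65:65]
i=66 'c': node 2→5 (fail-walked)  emit P1@[66:66]
i=67 'a': node 5→1 (fail-walked)
i=68 'b': node 1→6
i=69 'c': node 6→7  emit P1@[69:69]
i=70 'c': node 7→8  emit P1@[70:70],P2@[67:70]
i=71 'b': node 8→9 (fail-walked)
i=72 'a': node 9→10  emit P3@[71:72]
i=73 'c': node 10→2 (fail-walked)  emit P1@[73:73]
i=74 'a': node 2→3
i=75 'a': node 3→4  emit P0@[72:75],P4@[74:75]

Result: [[1,1],[4,1],[5,1],[5,2],[7,3],[8,1],[9,1],[12,3],[13,4],[14,1],[19,1],[22,1],[24,4],[25,1],[27,0],[27,4],[28,1],[29,1],[31,3],[32,4],[33,4],[34,1],[37,1],[38,1],[38,2],[39,1],[40,1],[42,4],[43,4],[44,1],[46,1],[47,1],[50,3],[52,3],[53,4],[54,4],[56,1],[57,1],[57,2],[59,3],[60,4],[62,3],[64,3],[65,1],[66,1],[69,1],[70,1],[70,2],[72,3],[73,1],[75,0],[75,4]]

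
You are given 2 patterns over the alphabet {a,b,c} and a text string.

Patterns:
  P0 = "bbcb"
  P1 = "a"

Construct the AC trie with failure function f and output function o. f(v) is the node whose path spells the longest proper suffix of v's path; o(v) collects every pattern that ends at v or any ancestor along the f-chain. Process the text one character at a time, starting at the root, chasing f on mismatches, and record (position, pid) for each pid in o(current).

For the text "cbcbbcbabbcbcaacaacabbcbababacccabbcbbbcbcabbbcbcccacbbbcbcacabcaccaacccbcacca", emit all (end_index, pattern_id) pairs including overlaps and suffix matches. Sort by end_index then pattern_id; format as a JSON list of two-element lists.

Construct AC machine:
Trie (insert patterns):
  0='ε' goto a→5 b→1
  1='b' goto b→2
  2='bb' goto c→3
  3='bbc' goto b→4
  4='bbcb' goto ·  ←P0
  5='a' goto ·  ←P1

BFS fail/out derivation:
  fail(1) 'b': from fail(0)=0 chase 'b': 0 ⇒ 0;  out=∅∪out(0)=∅
  fail(5) 'a': from fail(0)=0 chase 'a': 0 ⇒ 0;  out={1}∪out(0)={1}
  fail(2) 'bb': from fail(1)=0 chase 'b': 0 ⇒ 1;  out=∅∪out(1)=∅
  fail(3) 'bbc': from fail(2)=1 chase 'c': 1→0 ⇒ 0;  out=∅∪out(0)=∅
  fail(4) 'bbcb': from fail(3)=0 chase 'b': 0 ⇒ 1;  out={0}∪out(1)={0}

Scan:
i=0 'c': node 0→0
i=1 'b': node 0→1
i=2 'c': node 1→0 (fail-walked)
i=3 'b': node 0→1
i=4 'b': node 1→2
i=5 'c': node 2→3
i=6 'b': node 3→4  → match P0@[3:6]
i=7 'a': node 4→5 (fail-walked)  → match P1@[7:7]
i=8 'b': node 5→1 (fail-walked)
i=9 'b': node 1→2
i=10 'c': node 2→3
i=11 'b': node 3→4  → match P0@[8:11]
i=12 'c': node 4→0 (fail-walked)
i=13 'a': node 0→5  → match P1@[13:13]
i=14 'a': node 5→5 (fail-walked)  → match P1@[14:14]
i=15 'c': node 5→0 (fail-walked)
i=16 'a': node 0→5  → match P1@[16:16]
i=17 'a': node 5→5 (fail-walked)  → match P1@[17:17]
i=18 'c': node 5→0 (fail-walked)
i=19 'a': node 0→5  → match P1@[19:19]
i=20 'b': node 5→1 (fail-walked)
i=21 'b': node 1→2
i=22 'c': node 2→3
i=23 'b': node 3→4  → match P0@[20:23]
i=24 'a': node 4→5 (fail-walked)  → match P1@[24:24]
i=25 'b': node 5→1 (fail-walked)
i=26 'a': node 1→5 (fail-walked)  → match P1@[26:26]
i=27 'b': node 5→1 (fail-walked)
i=28 'a': node 1→5 (fail-walked)  → match P1@[28:28]
i=29 'c': node 5→0 (fail-walked)
i=30 'c': node 0→0
i=31 'c': node 0→0
i=32 'a': node 0→5  → match P1@[32:32]
i=33 'b': node 5→1 (fail-walked)
i=34 'b': node 1→2
i=35 'c': node 2→3
i=36 'b': node 3→4  → match P0@[33:36]
i=37 'b': node 4→2 (fail-walked)
i=38 'b': node 2→2 (fail-walked)
i=39 'c': node 2→3
i=40 'b': node 3→4  → match P0@[37:40]
i=41 'c': node 4→0 (fail-walked)
i=42 'a': node 0→5  → match P1@[42:42]
i=43 'b': node 5→1 (fail-walked)
i=44 'b': node 1→2
i=45 'b': node 2→2 (fail-walked)
i=46 'c': node 2→3
i=47 'b': node 3→4  → match P0@[44:47]
i=48 'c': node 4→0 (fail-walked)
i=49 'c': node 0→0
i=50 'c': node 0→0
i=51 'a': node 0→5  → match P1@[51:51]
i=52 'c': node 5→0 (fail-walked)
i=53 'b': node 0→1
i=54 'b': node 1→2
i=55 'b': node 2→2 (fail-walked)
i=56 'c': node 2→3
i=57 'b': node 3→4  → match P0@[54:57]
i=58 'c': node 4→0 (fail-walked)
i=59 'a': node 0→5  → match P1@[59:59]
i=60 'c': node 5→0 (fail-walked)
i=61 'a': node 0→5  → match P1@[61:61]
i=62 'b': node 5→1 (fail-walked)
i=63 'c': node 1→0 (fail-walked)
i=64 'a': node 0→5  → match P1@[64:64]
i=65 'c': node 5→0 (fail-walked)
i=66 'c': node 0→0
i=67 'a': node 0→5  → match P1@[67:67]
i=68 'a': node 5→5 (fail-walked)  → match P1@[68:68]
i=69 'c': node 5→0 (fail-walked)
i=70 'c': node 0→0
i=71 'c': node 0→0
i=72 'b': node 0→1
i=73 'c': node 1→0 (fail-walked)
i=74 'a': node 0→5  → match P1@[74:74]
i=75 'c': node 5→0 (fail-walked)
i=76 'c': node 0→0
i=77 'a': node 0→5  → match P1@[77:77]

Matches: [[6,0],[7,1],[11,0],[13,1],[14,1],[16,1],[17,1],[19,1],[23,0],[24,1],[26,1],[28,1],[32,1],[36,0],[40,0],[42,1],[47,0],[51,1],[57,0],[59,1],[61,1],[64,1],[67,1],[68,1],[74,1],[77,1]]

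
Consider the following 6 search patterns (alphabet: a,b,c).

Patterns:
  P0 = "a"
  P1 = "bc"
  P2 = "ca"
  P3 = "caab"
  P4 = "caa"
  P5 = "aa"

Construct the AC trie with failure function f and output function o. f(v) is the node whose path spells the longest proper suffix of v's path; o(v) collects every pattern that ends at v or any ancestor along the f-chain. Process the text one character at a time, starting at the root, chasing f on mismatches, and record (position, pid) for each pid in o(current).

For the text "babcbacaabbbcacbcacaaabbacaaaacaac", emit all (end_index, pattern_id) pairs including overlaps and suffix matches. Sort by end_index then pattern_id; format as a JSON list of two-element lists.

Build:
Trie nodes:
  0='ε' goto a→1 b→2 c→4
  1='a' goto a→8  [P0 ends]
  2='b' goto c→3
  3='bc' goto ·  [P1 ends]
  4='c' goto a→5
  5='ca' goto a→6  [P2 ends]
  6='caa' goto b→7  [P4 ends]
  7='caab' goto ·  [P3 ends]
  8='aa' goto ·  [P5 ends]

BFS fail/out derivation:
  n1('a'): parent n0 fail=0; on 'a' 0 → fail=0;  out {0}∪∅={0}
  n2('b'): parent n0 fail=0; on 'b' 0 → fail=0;  out ∅∪∅=∅
  n4('c'): parent n0 fail=0; on 'c' 0 → fail=0;  out ∅∪∅=∅
  n3('bc'): parent n2 fail=0; on 'c' 0 → fail=4;  out {1}∪∅={1}
  n5('ca'): parent n4 fail=0; on 'a' 0 → fail=1;  out {2}∪{0}={0,2}
  n8('aa'): parent n1 fail=0; on 'a' 0 → fail=1;  out {5}∪{0}={0,5}
  n6('caa'): parent n5 fail=1; on 'a' 1 → fail=8;  out {4}∪{0,5}={0,4,5}
  n7('caab'): parent n6 fail=8; on 'b' 8→1→0 → fail=2;  out {3}∪∅={3}

Scan:
[0] read 'b'  n0⇒n2
[1] read 'a'  n2⇒n1 (via fail)  ** P0@[1:1]
[2] read 'b'  n1⇒n2 (via fail)
[3] read 'c'  n2⇒n3  ** P1@[2:3]
[4] read 'b'  n3⇒n2 (via fail)
[5] read 'a'  n2⇒n1 (via fail)  ** P0@[5:5]
[6] read 'c'  n1⇒n4 (via fail)
[7] read 'a'  n4⇒n5  ** P0@[7:7],P2@[6:7]
[8] read 'a'  n5⇒n6  ** P0@[8:8],P4@[6:8],P5@[7:8]
[9] read 'b'  n6⇒n7  ** P3@[6:9]
[10] read 'b'  n7⇒n2 (via fail)
[11] read 'b'  n2⇒n2 (via fail)
[12] read 'c'  n2⇒n3  ** P1@[11:12]
[13] read 'a'  n3⇒n5 (via fail)  ** P0@[13:13],P2@[12:13]
[14] read 'c'  n5⇒n4 (via fail)
[15] read 'b'  n4⇒n2 (via fail)
[16] read 'c'  n2⇒n3  ** P1@[15:16]
[17] read 'a'  n3⇒n5 (via fail)  ** P0@[17:17],P2@[16:17]
[18] read 'c'  n5⇒n4 (via fail)
[19] read 'a'  n4⇒n5  ** P0@[19:19],P2@[18:19]
[20] read 'a'  n5⇒n6  ** P0@[20:20],P4@[18:20],P5@[19:20]
[21] read 'a'  n6⇒n8 (via fail)  ** P0@[21:21],P5@[20:21]
[22] read 'b'  n8⇒n2 (via fail)
[23] read 'b'  n2⇒n2 (via fail)
[24] read 'a'  n2⇒n1 (via fail)  ** P0@[24:24]
[25] read 'c'  n1⇒n4 (via fail)
[26] read 'a'  n4⇒n5  ** P0@[26:26],P2@[25:26]
[27] read 'a'  n5⇒n6  ** P0@[27:27],P4@[25:27],P5@[26:27]
[28] read 'a'  n6⇒n8 (via fail)  ** P0@[28:28],P5@[27:28]
[29] read 'a'  n8⇒n8 (via fail)  ** P0@[29:29],P5@[28:29]
[30] read 'c'  n8⇒n4 (via fail)
[31] read 'a'  n4⇒n5  ** P0@[31:31],P2@[30:31]
[32] read 'a'  n5⇒n6  ** P0@[32:32],P4@[30:32],P5@[31:32]
[33] read 'c'  n6⇒n4 (via fail)

Result: [[1,0],[3,1],[5,0],[7,0],[7,2],[8,0],[8,4],[8,5],[9,3],[12,1],[13,0],[13,2],[16,1],[17,0],[17,2],[19,0],[19,2],[20,0],[20,4],[20,5],[21,0],[21,5],[24,0],[26,0],[26,2],[27,0],[27,4],[27,5],[28,0],[28,5],[29,0],[29,5],[31,0],[31,2],[32,0],[32,4],[32,5]]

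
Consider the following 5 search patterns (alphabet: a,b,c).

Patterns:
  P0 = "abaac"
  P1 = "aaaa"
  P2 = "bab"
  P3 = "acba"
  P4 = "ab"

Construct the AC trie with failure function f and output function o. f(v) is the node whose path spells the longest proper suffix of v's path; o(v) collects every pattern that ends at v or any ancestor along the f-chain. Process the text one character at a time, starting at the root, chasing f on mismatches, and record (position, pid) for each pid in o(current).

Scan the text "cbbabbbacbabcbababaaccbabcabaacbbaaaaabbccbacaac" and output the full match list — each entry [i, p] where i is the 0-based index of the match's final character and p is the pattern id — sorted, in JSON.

Build:
Trie (insert patterns):
  n0 'ε': a→1 b→9
  n1 'a': a→6 b→2 c→12
  n2 'ab': a→3  ←P4
  n3 'aba': a→4
  n4 'abaa': c→5
  n5 'abaac': ·  ←P0
  n6 'aa': a→7
  n7 'aaa': a→8
  n8 'aaaa': ·  ←P1
  n9 'b': a→10
  n10 'ba': b→11
  n11 'bab': ·  ←P2
  n12 'ac': b→13
  n13 'acb': a→14
  n14 'acba': ·  ←P3

Failure links (BFS by depth):
  n1('a'): parent n0 fail=0; on 'a' 0 → fail=0;  out ∅∪∅=∅
  n9('b'): parent n0 fail=0; on 'b' 0 → fail=0;  out ∅∪∅=∅
  n2('ab'): parent n1 fail=0; on 'b' 0 → fail=9;  out {4}∪∅={4}
  n6('aa'): parent n1 fail=0; on 'a' 0 → fail=1;  out ∅∪∅=∅
  n10('ba'): parent n9 fail=0; on 'a' 0 → fail=1;  out ∅∪∅=∅
  n12('ac'): parent n1 fail=0; on 'c' 0 → fail=0;  out ∅∪∅=∅
  n3('aba'): parent n2 fail=9; on 'a' 9 → fail=10;  out ∅∪∅=∅
  n7('aaa'): parent n6 fail=1; on 'a' 1 → fail=6;  out ∅∪∅=∅
  n11('bab'): parent n10 fail=1; on 'b' 1 → fail=2;  out {2}∪{4}={2,4}
  n13('acb'): parent n12 fail=0; on 'b' 0 → fail=9;  out ∅∪∅=∅
  n4('abaa'): parent n3 fail=10; on 'a' 10→1 → fail=6;  out ∅∪∅=∅
  n8('aaaa'): parent n7 fail=6; on 'a' 6 → fail=7;  out {1}∪∅={1}
  n14('acba'): parent n13 fail=9; on 'a' 9 → fail=10;  out {3}∪∅={3}
  n5('abaac'): parent n4 fail=6; on 'c' 6→1 → fail=12;  out {0}∪∅={0}

Scan:
[0] read 'c'  n0⇒n0
[1] read 'b'  n0⇒n9
[2] read 'b'  n9⇒n9 (via fail)
[3] read 'a'  n9⇒n10
[4] read 'b'  n10⇒n11  emit P2@[2:4],P4@[3:4]
[5] read 'b'  n11⇒n9 (via fail)
[6] read 'b'  n9⇒n9 (via fail)
[7] read 'a'  n9⇒n10
[8] read 'c'  n10⇒n12 (via fail)
[9] read 'b'  n12⇒n13
[10] read 'a'  n13⇒n14  emit P3@[7:10]
[11] read 'b'  n14⇒n11 (via fail)  emit P2@[9:11],P4@[10:11]
[12] read 'c'  n11⇒n0 (via fail)
[13] read 'b'  n0⇒n9
[14] read 'a'  n9⇒n10
[15] read 'b'  n10⇒n11  emit P2@[13:15],P4@[14:15]
[16] read 'a'  n11⇒n3 (via fail)
[17] read 'b'  n3⇒n11 (via fail)  emit P2@[15:17],P4@[16:17]
[18] read 'a'  n11⇒n3 (via fail)
[19] read 'a'  n3⇒n4
[20] read 'c'  n4⇒n5  emit P0@[16:20]
[21] read 'c'  n5⇒n0 (via fail)
[22] read 'b'  n0⇒n9
[23] read 'a'  n9⇒n10
[24] read 'b'  n10⇒n11  emit P2@[22:24],P4@[23:24]
[25] read 'c'  n11⇒n0 (via fail)
[26] read 'a'  n0⇒n1
[27] read 'b'  n1⇒n2  emit P4@[26:27]
[28] read 'a'  n2⇒n3
[29] read 'a'  n3⇒n4
[30] read 'c'  n4⇒n5  emit P0@[26:30]
[31] read 'b'  n5⇒n13 (via fail)
[32] read 'b'  n13⇒n9 (via fail)
[33] read 'a'  n9⇒n10
[34] read 'a'  n10⇒n6 (via fail)
[35] read 'a'  n6⇒n7
[36] read 'a'  n7⇒n8  emit P1@[33:36]
[37] read 'a'  n8⇒n8 (via fail)  emit P1@[34:37]
[38] read 'b'  n8⇒n2 (via fail)  emit P4@[37:38]
[39] read 'b'  n2⇒n9 (via fail)
[40] read 'c'  n9⇒n0 (via fail)
[41] read 'c'  n0⇒n0
[42] read 'b'  n0⇒n9
[43] read 'a'  n9⇒n10
[44] read 'c'  n10⇒n12 (via fail)
[45] read 'a'  n12⇒n1 (via fail)
[46] read 'a'  n1⇒n6
[47] read 'c'  n6⇒n12 (via fail)

All matches (sorted): [[4,2],[4,4],[10,3],[11,2],[11,4],[15,2],[15,4],[17,2],[17,4],[20,0],[24,2],[24,4],[27,4],[30,0],[36,1],[37,1],[38,4]]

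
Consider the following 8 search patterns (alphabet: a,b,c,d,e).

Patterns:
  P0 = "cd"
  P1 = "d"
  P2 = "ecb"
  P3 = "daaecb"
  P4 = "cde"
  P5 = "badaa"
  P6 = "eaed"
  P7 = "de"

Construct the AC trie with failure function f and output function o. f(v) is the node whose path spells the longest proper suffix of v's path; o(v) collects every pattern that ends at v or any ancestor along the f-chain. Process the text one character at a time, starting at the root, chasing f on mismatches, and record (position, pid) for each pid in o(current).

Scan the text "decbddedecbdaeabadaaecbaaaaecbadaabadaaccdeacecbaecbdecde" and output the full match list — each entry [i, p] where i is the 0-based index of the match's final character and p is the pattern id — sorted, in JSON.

Build:
Trie (insert patterns):
  n0 'ε': b→13 c→1 d→3 e→4
  n1 'c': d→2
  n2 'cd': e→12  [P0 ends]
  n3 'd': a→7 e→21  [P1 ends]
  n4 'e': a→18 c→5
  n5 'ec': b→6
  n6 'ecb': ·  [P2 ends]
  n7 'da': a→8
  n8 'daa': e→9
  n9 'daae': c→10
  n10 'daaec': b→11
  n11 'daaecb': ·  [P3 ends]
  n12 'cde': ·  [P4 ends]
  n13 'b': a→14
  n14 'ba': d→15
  n15 'bad': a→16
  n16 'bada': a→17
  n17 'badaa': ·  [P5 ends]
  n18 'ea': e→19
  n19 'eae': d→20
  n20 'eaed': ·  [P6 ends]
  n21 'de': ·  [P7 ends]

Failure links (BFS by depth):
  fail(1) 'c': from fail(0)=0 chase 'c': 0 ⇒ 0;  out=∅∪out(0)=∅
  fail(3) 'd': from fail(0)=0 chase 'd': 0 ⇒ 0;  out={1}∪out(0)={1}
  fail(4) 'e': from fail(0)=0 chase 'e': 0 ⇒ 0;  out=∅∪out(0)=∅
  fail(13) 'b': from fail(0)=0 chase 'b': 0 ⇒ 0;  out=∅∪out(0)=∅
  fail(2) 'cd': from fail(1)=0 chase 'd': 0 ⇒ 3;  out={0}∪out(3)={0,1}
  fail(5) 'ec': from fail(4)=0 chase 'c': 0 ⇒ 1;  out=∅∪out(1)=∅
  fail(7) 'da': from fail(3)=0 chase 'a': 0 ⇒ 0;  out=∅∪out(0)=∅
  fail(14) 'ba': from fail(13)=0 chase 'a': 0 ⇒ 0;  out=∅∪out(0)=∅
  fail(18) 'ea': from fail(4)=0 chase 'a': 0 ⇒ 0;  out=∅∪out(0)=∅
  fail(21) 'de': from fail(3)=0 chase 'e': 0 ⇒ 4;  out={7}∪out(4)={7}
  fail(6) 'ecb': from fail(5)=1 chase 'b': 1→0 ⇒ 13;  out={2}∪out(13)={2}
  fail(8) 'daa': from fail(7)=0 chase 'a': 0 ⇒ 0;  out=∅∪out(0)=∅
  fail(12) 'cde': from fail(2)=3 chase 'e': 3 ⇒ 21;  out={4}∪out(21)={4,7}
  fail(15) 'bad': from fail(14)=0 chase 'd': 0 ⇒ 3;  out=∅∪out(3)={1}
  fail(19) 'eae': from fail(18)=0 chase 'e': 0 ⇒ 4;  out=∅∪out(4)=∅
  fail(9) 'daae': from fail(8)=0 chase 'e': 0 ⇒ 4;  out=∅∪out(4)=∅
  fail(16) 'bada': from fail(15)=3 chase 'a': 3 ⇒ 7;  out=∅∪out(7)=∅
  fail(20) 'eaed': from fail(19)=4 chase 'd': 4→0 ⇒ 3;  out={6}∪out(3)={1,6}
  fail(10) 'daaec': from fail(9)=4 chase 'c': 4 ⇒ 5;  out=∅∪out(5)=∅
  fail(17) 'badaa': from fail(16)=7 chase 'a': 7 ⇒ 8;  out={5}∪out(8)={5}
  fail(11) 'daaecb': from fail(10)=5 chase 'b': 5 ⇒ 6;  out={3}∪out(6)={2,3}

Text stream:
[0] read 'd'  n0⇒n3  emit P1@[0:0]
[1] read 'e'  n3⇒n21  emit P7@[0:1]
[2] read 'c'  n21⇒n5 ·f
[3] read 'b'  n5⇒n6  emit P2@[1:3]
[4] read 'd'  n6⇒n3 ·f  emit P1@[4:4]
[5] read 'd'  n3⇒n3 ·f  emit P1@[5:5]
[6] read 'e'  n3⇒n21  emit P7@[5:6]
[7] read 'd'  n21⇒n3 ·f  emit P1@[7:7]
[8] read 'e'  n3⇒n21  emit P7@[7:8]
[9] read 'c'  n21⇒n5 ·f
[10] read 'b'  n5⇒n6  emit P2@[8:10]
[11] read 'd'  n6⇒n3 ·f  emit P1@[11:11]
[12] read 'a'  n3⇒n7
[13] read 'e'  n7⇒n4 ·f
[14] read 'a'  n4⇒n18
[15] read 'b'  n18⇒n13 ·f
[16] read 'a'  n13⇒n14
[17] read 'd'  n14⇒n15  emit P1@[17:17]
[18] read 'a'  n15⇒n16
[19] read 'a'  n16⇒n17  emit P5@[15:19]
[20] read 'e'  n17⇒n9 ·f
[21] read 'c'  n9⇒n10
[22] read 'b'  n10⇒n11  emit P2@[20:22],P3@[17:22]
[23] read 'a'  n11⇒n14 ·f
[24] read 'a'  n14⇒n0 ·f
[25] read 'a'  n0⇒n0
[26] read 'a'  n0⇒n0
[27] read 'e'  n0⇒n4
[28] read 'c'  n4⇒n5
[29] read 'b'  n5⇒n6  emit P2@[27:29]
[30] read 'a'  n6⇒n14 ·f
[31] read 'd'  n14⇒n15  emit P1@[31:31]
[32] read 'a'  n15⇒n16
[33] read 'a'  n16⇒n17  emit P5@[29:33]
[34] read 'b'  n17⇒n13 ·f
[35] read 'a'  n13⇒n14
[36] read 'd'  n14⇒n15  emit P1@[36:36]
[37] read 'a'  n15⇒n16
[38] read 'a'  n16⇒n17  emit P5@[34:38]
[39] read 'c'  n17⇒n1 ·f
[40] read 'c'  n1⇒n1 ·f
[41] read 'd'  n1⇒n2  emit P0@[40:41],P1@[41:41]
[42] read 'e'  n2⇒n12  emit P4@[40:42],P7@[41:42]
[43] read 'a'  n12⇒n18 ·f
[44] read 'c'  n18⇒n1 ·f
[45] read 'e'  n1⇒n4 ·f
[46] read 'c'  n4⇒n5
[47] read 'b'  n5⇒n6  emit P2@[45:47]
[48] read 'a'  n6⇒n14 ·f
[49] read 'e'  n14⇒n4 ·f
[50] read 'c'  n4⇒n5
[51] read 'b'  n5⇒n6  emit P2@[49:51]
[52] read 'd'  n6⇒n3 ·f  emit P1@[52:52]
[53] read 'e'  n3⇒n21  emit P7@[52:53]
[54] read 'c'  n21⇒n5 ·f
[55] read 'd'  n5⇒n2 ·f  emit P0@[54:55],P1@[55:55]
[56] read 'e'  n2⇒n12  emit P4@[54:56],P7@[55:56]

All matches (sorted): [[0,1],[1,7],[3,2],[4,1],[5,1],[6,7],[7,1],[8,7],[10,2],[11,1],[17,1],[19,5],[22,2],[22,3],[29,2],[31,1],[33,5],[36,1],[38,5],[41,0],[41,1],[42,4],[42,7],[47,2],[51,2],[52,1],[53,7],[55,0],[55,1],[56,4],[56,7]]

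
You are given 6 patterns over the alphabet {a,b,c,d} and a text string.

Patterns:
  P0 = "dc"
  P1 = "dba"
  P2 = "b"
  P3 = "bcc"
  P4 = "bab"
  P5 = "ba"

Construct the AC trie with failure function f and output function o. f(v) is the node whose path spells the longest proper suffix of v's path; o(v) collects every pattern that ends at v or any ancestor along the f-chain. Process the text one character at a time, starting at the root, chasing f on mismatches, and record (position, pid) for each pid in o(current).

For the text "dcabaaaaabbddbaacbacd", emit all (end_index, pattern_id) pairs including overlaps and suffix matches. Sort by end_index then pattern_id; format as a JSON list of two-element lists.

Build:
Trie nodes:
  n0 'ε': b→5 d→1
  n1 'd': b→3 c→2
  n2 'dc': ·  ←P0
  n3 'db': a→4
  n4 'dba': ·  ←P1
  n5 'b': a→8 c→6  ←P2
  n6 'bc': c→7
  n7 'bcc': ·  ←P3
  n8 'ba': b→9  ←P5
  n9 'bab': ·  ←P4

Failure links (BFS by depth):
  fail(1) 'd': from fail(0)=0 chase 'd': 0 ⇒ 0;  out=∅∪out(0)=∅
  fail(5) 'b': from fail(0)=0 chase 'b': 0 ⇒ 0;  out={2}∪out(0)={2}
  fail(2) 'dc': from fail(1)=0 chase 'c': 0 ⇒ 0;  out={0}∪out(0)={0}
  fail(3) 'db': from fail(1)=0 chase 'b': 0 ⇒ 5;  out=∅∪out(5)={2}
  fail(6) 'bc': from fail(5)=0 chase 'c': 0 ⇒ 0;  out=∅∪out(0)=∅
  fail(8) 'ba': from fail(5)=0 chase 'a': 0 ⇒ 0;  out={5}∪out(0)={5}
  fail(4) 'dba': from fail(3)=5 chase 'a': 5 ⇒ 8;  out={1}∪out(8)={1,5}
  fail(7) 'bcc': from fail(6)=0 chase 'c': 0 ⇒ 0;  out={3}∪out(0)={3}
  fail(9) 'bab': from fail(8)=0 chase 'b': 0 ⇒ 5;  out={4}∪out(5)={2,4}

Scan:
i=0 'd': node 0→1
i=1 'c': node 1→2  → match P0@[0:1]
i=2 'a': node 2→0 (fail-walked)
i=3 'b': node 0→5  → match P2@[3:3]
i=4 'a': node 5→8  → match P5@[3:4]
i=5 'a': node 8→0 (fail-walked)
i=6 'a': node 0→0
i=7 'a': node 0→0
i=8 'a': node 0→0
i=9 'b': node 0→5  → match P2@[9:9]
i=10 'b': node 5→5 (fail-walked)  → match P2@[10:10]
i=11 'd': node 5→1 (fail-walked)
i=12 'd': node 1→1 (fail-walked)
i=13 'b': node 1→3  → match P2@[13:13]
i=14 'a': node 3→4  → match P1@[12:14],P5@[13:14]
i=15 'a': node 4→0 (fail-walked)
i=16 'c': node 0→0
i=17 'b': node 0→5  → match P2@[17:17]
i=18 'a': node 5→8  → match P5@[17:18]
i=19 'c': node 8→0 (fail-walked)
i=20 'd': node 0→1

Result: [[1,0],[3,2],[4,5],[9,2],[10,2],[13,2],[14,1],[14,5],[17,2],[18,5]]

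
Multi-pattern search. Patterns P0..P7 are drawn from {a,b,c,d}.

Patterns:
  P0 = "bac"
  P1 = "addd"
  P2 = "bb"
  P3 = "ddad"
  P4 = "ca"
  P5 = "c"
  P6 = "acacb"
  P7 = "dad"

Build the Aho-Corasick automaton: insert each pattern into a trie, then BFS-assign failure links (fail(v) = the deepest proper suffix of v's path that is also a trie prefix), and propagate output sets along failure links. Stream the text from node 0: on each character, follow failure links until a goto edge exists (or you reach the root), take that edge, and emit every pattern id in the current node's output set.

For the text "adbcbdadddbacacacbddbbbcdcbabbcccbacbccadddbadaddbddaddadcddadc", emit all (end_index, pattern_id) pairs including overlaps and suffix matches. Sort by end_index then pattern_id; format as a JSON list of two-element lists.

Build automaton:
Trie (insert patterns):
  0='ε' goto a→4 b→1 c→13 d→9
  1='b' goto a→2 b→8
  2='ba' goto c→3
  3='bac' goto ·  ←P0
  4='a' goto c→15 d→5
  5='ad' goto d→6
  6='add' goto d→7
  7='addd' goto ·  ←P1
  8='bb' goto ·  ←P2
  9='d' goto a→19 d→10
  10='dd' goto a→11
  11='dda' goto d→12
  12='ddad' goto ·  ←P3
  13='c' goto a→14  ←P5
  14='ca' goto ·  ←P4
  15='ac' goto a→16
  16='aca' goto c→17
  17='acac' goto b→18
  18='acacb' goto ·  ←P6
  19='da' goto d→20
  20='dad' goto ·  ←P7

BFS fail/out derivation:
  n1('b'): parent n0 fail=0; on 'b' 0 → fail=0;  out ∅∪∅=∅
  n4('a'): parent n0 fail=0; on 'a' 0 → fail=0;  out ∅∪∅=∅
  n9('d'): parent n0 fail=0; on 'd' 0 → fail=0;  out ∅∪∅=∅
  n13('c'): parent n0 fail=0; on 'c' 0 → fail=0;  out {5}∪∅={5}
  n2('ba'): parent n1 fail=0; on 'a' 0 → fail=4;  out ∅∪∅=∅
  n5('ad'): parent n4 fail=0; on 'd' 0 → fail=9;  out ∅∪∅=∅
  n8('bb'): parent n1 fail=0; on 'b' 0 → fail=1;  out {2}∪∅={2}
  n10('dd'): parent n9 fail=0; on 'd' 0 → fail=9;  out ∅∪∅=∅
  n14('ca'): parent n13 fail=0; on 'a' 0 → fail=4;  out {4}∪∅={4}
  n15('ac'): parent n4 fail=0; on 'c' 0 → fail=13;  out ∅∪{5}={5}
  n19('da'): parent n9 fail=0; on 'a' 0 → fail=4;  out ∅∪∅=∅
  n3('bac'): parent n2 fail=4; on 'c' 4 → fail=15;  out {0}∪{5}={0,5}
  n6('add'): parent n5 fail=9; on 'd' 9 → fail=10;  out ∅∪∅=∅
  n11('dda'): parent n10 fail=9; on 'a' 9 → fail=19;  out ∅∪∅=∅
  n16('aca'): parent n15 fail=13; on 'a' 13 → fail=14;  out ∅∪{4}={4}
  n20('dad'): parent n19 fail=4; on 'd' 4 → fail=5;  out {7}∪∅={7}
  n7('addd'): parent n6 fail=10; on 'd' 10→9 → fail=10;  out {1}∪∅={1}
  n12('ddad'): parent n11 fail=19; on 'd' 19 → fail=20;  out {3}∪{7}={3,7}
  n17('acac'): parent n16 fail=14; on 'c' 14→4 → fail=15;  out ∅∪{5}={5}
  n18('acacb'): parent n17 fail=15; on 'b' 15→13→0 → fail=1;  out {6}∪∅={6}

Text stream:
i=0 'a': node 0→4
i=1 'd': node 4→5
i=2 'b': node 5→1 (fail-walked)
i=3 'c': node 1→13 (fail-walked)  emit P5@[3:3]
i=4 'b': node 13→1 (fail-walked)
i=5 'd': node 1→9 (fail-walked)
i=6 'a': node 9→19
i=7 'd': node 19→20  emit P7@[5:7]
i=8 'd': node 20→6 (fail-walked)
i=9 'd': node 6→7  emit P1@[6:9]
i=10 'b': node 7→1 (fail-walked)
i=11 'a': node 1→2
i=12 'c': node 2→3  emit P0@[10:12],P5@[12:12]
i=13 'a': node 3→16 (fail-walked)  emit P4@[12:13]
i=14 'c': node 16→17  emit P5@[14:14]
i=15 'a': node 17→16 (fail-walked)  emit P4@[14:15]
i=16 'c': node 16→17  emit P5@[16:16]
i=17 'b': node 17→18  emit P6@[13:17]
i=18 'd': node 18→9 (fail-walked)
i=19 'd': node 9→10
i=20 'b': node 10→1 (fail-walked)
i=21 'b': node 1→8  emit P2@[20:21]
i=22 'b': node 8→8 (fail-walked)  emit P2@[21:22]
i=23 'c': node 8→13 (fail-walked)  emit P5@[23:23]
i=24 'd': node 13→9 (fail-walked)
i=25 'c': node 9→13 (fail-walked)  emit P5@[25:25]
i=26 'b': node 13→1 (fail-walked)
i=27 'a': node 1→2
i=28 'b': node 2→1 (fail-walked)
i=29 'b': node 1→8  emit P2@[28:29]
i=30 'c': node 8→13 (fail-walked)  emit P5@[30:30]
i=31 'c': node 13→13 (fail-walked)  emit P5@[31:31]
i=32 'c': node 13→13 (fail-walked)  emit P5@[32:32]
i=33 'b': node 13→1 (fail-walked)
i=34 'a': node 1→2
i=35 'c': node 2→3  emit P0@[33:35],P5@[35:35]
i=36 'b': node 3→1 (fail-walked)
i=37 'c': node 1→13 (fail-walked)  emit P5@[37:37]
i=38 'c': node 13→13 (fail-walked)  emit P5@[38:38]
i=39 'a': node 13→14  emit P4@[38:39]
i=40 'd': node 14→5 (fail-walked)
i=41 'd': node 5→6
i=42 'd': node 6→7  emit P1@[39:42]
i=43 'b': node 7→1 (fail-walked)
i=44 'a': node 1→2
i=45 'd': node 2→5 (fail-walked)
i=46 'a': node 5→19 (fail-walked)
i=47 'd': node 19→20  emit P7@[45:47]
i=48 'd': node 20→6 (fail-walked)
i=49 'b': node 6→1 (fail-walked)
i=50 'd': node 1→9 (fail-walked)
i=51 'd': node 9→10
i=52 'a': node 10→11
i=53 'd': node 11→12  emit P3@[50:53],P7@[51:53]
i=54 'd': node 12→6 (fail-walked)
i=55 'a': node 6→11 (fail-walked)
i=56 'd': node 11→12  emit P3@[53:56],P7@[54:56]
i=57 'c': node 12→13 (fail-walked)  emit P5@[57:57]
i=58 'd': node 13→9 (fail-walked)
i=59 'd': node 9→10
i=60 'a': node 10→11
i=61 'd': node 11→12  emit P3@[58:61],P7@[59:61]
i=62 'c': node 12→13 (fail-walked)  emit P5@[62:62]

Matches: [[3,5],[7,7],[9,1],[12,0],[12,5],[13,4],[14,5],[15,4],[16,5],[17,6],[21,2],[22,2],[23,5],[25,5],[29,2],[30,5],[31,5],[32,5],[35,0],[35,5],[37,5],[38,5],[39,4],[42,1],[47,7],[53,3],[53,7],[56,3],[56,7],[57,5],[61,3],[61,7],[62,5]]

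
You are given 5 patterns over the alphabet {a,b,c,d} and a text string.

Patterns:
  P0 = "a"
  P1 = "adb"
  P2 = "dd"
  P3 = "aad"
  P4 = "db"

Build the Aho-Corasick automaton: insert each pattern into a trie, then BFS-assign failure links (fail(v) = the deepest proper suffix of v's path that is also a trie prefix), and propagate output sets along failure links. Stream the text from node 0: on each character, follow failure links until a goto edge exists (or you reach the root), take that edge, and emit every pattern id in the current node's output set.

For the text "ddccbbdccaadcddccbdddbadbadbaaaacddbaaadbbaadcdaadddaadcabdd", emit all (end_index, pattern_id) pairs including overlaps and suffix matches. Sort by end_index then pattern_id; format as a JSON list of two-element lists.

Build:
Trie nodes:
  0='ε' goto a→1 d→4
  1='a' goto a→6 d→2  [P0 ends]
  2='ad' goto b→3
  3='adb' goto ·  [P1 ends]
  4='d' goto b→8 d→5
  5='dd' goto ·  [P2 ends]
  6='aa' goto d→7
  7='aad' goto ·  [P3 ends]
  8='db' goto ·  [P4 ends]

BFS fail/out derivation:
  n1('a'): parent n0 fail=0; on 'a' 0 → fail=0;  out {0}∪∅={0}
  n4('d'): parent n0 fail=0; on 'd' 0 → fail=0;  out ∅∪∅=∅
  n2('ad'): parent n1 fail=0; on 'd' 0 → fail=4;  out ∅∪∅=∅
  n5('dd'): parent n4 fail=0; on 'd' 0 → fail=4;  out {2}∪∅={2}
  n6('aa'): parent n1 fail=0; on 'a' 0 → fail=1;  out ∅∪{0}={0}
  n8('db'): parent n4 fail=0; on 'b' 0 → fail=0;  out {4}∪∅={4}
  n3('adb'): parent n2 fail=4; on 'b' 4 → fail=8;  out {1}∪{4}={1,4}
  n7('aad'): parent n6 fail=1; on 'd' 1 → fail=2;  out {3}∪∅={3}

Run:
i=0 'd': node 0→4
i=1 'd': node 4→5  emit P2@[0:1]
i=2 'c': node 5→0 (fail-walked)
i=3 'c': node 0→0
i=4 'b': node 0→0
i=5 'b': node 0→0
i=6 'd': node 0→4
i=7 'c': node 4→0 (fail-walked)
i=8 'c': node 0→0
i=9 'a': node 0→1  emit P0@[9:9]
i=10 'a': node 1→6  emit P0@[10:10]
i=11 'd': node 6→7  emit P3@[9:11]
i=12 'c': node 7→0 (fail-walked)
i=13 'd': node 0→4
i=14 'd': node 4→5  emit P2@[13:14]
i=15 'c': node 5→0 (fail-walked)
i=16 'c': node 0→0
i=17 'b': node 0→0
i=18 'd': node 0→4
i=19 'd': node 4→5  emit P2@[18:19]
i=20 'd': node 5→5 (fail-walked)  emit P2@[19:20]
i=21 'b': node 5→8 (fail-walked)  emit P4@[20:21]
i=22 'a': node 8→1 (fail-walked)  emit P0@[22:22]
i=23 'd': node 1→2
i=24 'b': node 2→3  emit P1@[22:24],P4@[23:24]
i=25 'a': node 3→1 (fail-walked)  emit P0@[25:25]
i=26 'd': node 1→2
i=27 'b': node 2→3  emit P1@[25:27],P4@[26:27]
i=28 'a': node 3→1 (fail-walked)  emit P0@[28:28]
i=29 'a': node 1→6  emit P0@[29:29]
i=30 'a': node 6→6 (fail-walked)  emit P0@[30:30]
i=31 'a': node 6→6 (fail-walked)  emit P0@[31:31]
i=32 'c': node 6→0 (fail-walked)
i=33 'd': node 0→4
i=34 'd': node 4→5  emit P2@[33:34]
i=35 'b': node 5→8 (fail-walked)  emit P4@[34:35]
i=36 'a': node 8→1 (fail-walked)  emit P0@[36:36]
i=37 'a': node 1→6  emit P0@[37:37]
i=38 'a': node 6→6 (fail-walked)  emit P0@[38:38]
i=39 'd': node 6→7  emit P3@[37:39]
i=40 'b': node 7→3 (fail-walked)  emit P1@[38:40],P4@[39:40]
i=41 'b': node 3→0 (fail-walked)
i=42 'a': node 0→1  emit P0@[42:42]
i=43 'a': node 1→6  emit P0@[43:43]
i=44 'd': node 6→7  emit P3@[42:44]
i=45 'c': node 7→0 (fail-walked)
i=46 'd': node 0→4
i=47 'a': node 4→1 (fail-walked)  emit P0@[47:47]
i=48 'a': node 1→6  emit P0@[48:48]
i=49 'd': node 6→7  emit P3@[47:49]
i=50 'd': node 7→5 (fail-walked)  emit P2@[49:50]
i=51 'd': node 5→5 (fail-walked)  emit P2@[50:51]
i=52 'a': node 5→1 (fail-walked)  emit P0@[52:52]
i=53 'a': node 1→6  emit P0@[53:53]
i=54 'd': node 6→7  emit P3@[52:54]
i=55 'c': node 7→0 (fail-walked)
i=56 'a': node 0→1  emit P0@[56:56]
i=57 'b': node 1→0 (fail-walked)
i=58 'd': node 0→4
i=59 'd': node 4→5  emit P2@[58:59]

All matches (sorted): [[1,2],[9,0],[10,0],[11,3],[14,2],[19,2],[20,2],[21,4],[22,0],[24,1],[24,4],[25,0],[27,1],[27,4],[28,0],[29,0],[30,0],[31,0],[34,2],[35,4],[36,0],[37,0],[38,0],[39,3],[40,1],[40,4],[42,0],[43,0],[44,3],[47,0],[48,0],[49,3],[50,2],[51,2],[52,0],[53,0],[54,3],[56,0],[59,2]]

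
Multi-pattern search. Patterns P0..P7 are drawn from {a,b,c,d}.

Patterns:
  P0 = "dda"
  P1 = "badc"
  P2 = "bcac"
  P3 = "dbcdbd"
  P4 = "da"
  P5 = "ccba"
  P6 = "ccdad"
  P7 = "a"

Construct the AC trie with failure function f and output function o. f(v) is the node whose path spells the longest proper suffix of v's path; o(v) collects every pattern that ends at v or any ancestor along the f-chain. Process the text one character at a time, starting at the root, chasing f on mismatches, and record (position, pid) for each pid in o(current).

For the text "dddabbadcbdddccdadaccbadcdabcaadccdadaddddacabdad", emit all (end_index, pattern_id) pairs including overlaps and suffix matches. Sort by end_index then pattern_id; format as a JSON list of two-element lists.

Build automaton:
Trie (insert patterns):
  0='ε' goto a→24 b→4 c→17 d→1
  1='d' goto a→16 b→11 d→2
  2='dd' goto a→3
  3='dda' goto ·  ←P0
  4='b' goto a→5 c→8
  5='ba' goto d→6
  6='bad' goto c→7
  7='badc' goto ·  ←P1
  8='bc' goto a→9
  9='bca' goto c→10
  10='bcac' goto ·  ←P2
  11='db' goto c→12
  12='dbc' goto d→13
  13='dbcd' goto b→14
  14='dbcdb' goto d→15
  15='dbcdbd' goto ·  ←P3
  16='da' goto ·  ←P4
  17='c' goto c→18
  18='cc' goto b→19 d→21
  19='ccb' goto a→20
  20='ccba' goto ·  ←P5
  21='ccd' goto a→22
  22='ccda' goto d→23
  23='ccdad' goto ·  ←P6
  24='a' goto ·  ←P7

Failure links (BFS by depth):
  n1('d'): parent n0 fail=0; on 'd' 0 → fail=0;  out ∅∪∅=∅
  n4('b'): parent n0 fail=0; on 'b' 0 → fail=0;  out ∅∪∅=∅
  n17('c'): parent n0 fail=0; on 'c' 0 → fail=0;  out ∅∪∅=∅
  n24('a'): parent n0 fail=0; on 'a' 0 → fail=0;  out {7}∪∅={7}
  n2('dd'): parent n1 fail=0; on 'd' 0 → fail=1;  out ∅∪∅=∅
  n5('ba'): parent n4 fail=0; on 'a' 0 → fail=24;  out ∅∪{7}={7}
  n8('bc'): parent n4 fail=0; on 'c' 0 → fail=17;  out ∅∪∅=∅
  n11('db'): parent n1 fail=0; on 'b' 0 → fail=4;  out ∅∪∅=∅
  n16('da'): parent n1 fail=0; on 'a' 0 → fail=24;  out {4}∪{7}={4,7}
  n18('cc'): parent n17 fail=0; on 'c' 0 → fail=17;  out ∅∪∅=∅
  n3('dda'): parent n2 fail=1; on 'a' 1 → fail=16;  out {0}∪{4,7}={0,4,7}
  n6('bad'): parent n5 fail=24; on 'd' 24→0 → fail=1;  out ∅∪∅=∅
  n9('bca'): parent n8 fail=17; on 'a' 17→0 → fail=24;  out ∅∪{7}={7}
  n12('dbc'): parent n11 fail=4; on 'c' 4 → fail=8;  out ∅∪∅=∅
  n19('ccb'): parent n18 fail=17; on 'b' 17→0 → fail=4;  out ∅∪∅=∅
  n21('ccd'): parent n18 fail=17; on 'd' 17→0 → fail=1;  out ∅∪∅=∅
  n7('badc'): parent n6 fail=1; on 'c' 1→0 → fail=17;  out {1}∪∅={1}
  n10('bcac'): parent n9 fail=24; on 'c' 24→0 → fail=17;  out {2}∪∅={2}
  n13('dbcd'): parent n12 fail=8; on 'd' 8→17→0 → fail=1;  out ∅∪∅=∅
  n20('ccba'): parent n19 fail=4; on 'a' 4 → fail=5;  out {5}∪{7}={5,7}
  n22('ccda'): parent n21 fail=1; on 'a' 1 → fail=16;  out ∅∪{4,7}={4,7}
  n14('dbcdb'): parent n13 fail=1; on 'b' 1 → fail=11;  out ∅∪∅=∅
  n23('ccdad'): parent n22 fail=16; on 'd' 16→24→0 → fail=1;  out {6}∪∅={6}
  n15('dbcdbd'): parent n14 fail=11; on 'd' 11→4→0 → fail=1;  out {3}∪∅={3}

Scan:
pos 0 'd': at 1
pos 1 'd': at 2
pos 2 'd': at 2 (via fail)
pos 3 'a': at 3  → match P0@[1:3],P4@[2:3],P7@[3:3]
pos 4 'b': at 4 (via fail)
pos 5 'b': at 4 (via fail)
pos 6 'a': at 5  → match P7@[6:6]
pos 7 'd': at 6
pos 8 'c': at 7  → match P1@[5:8]
pos 9 'b': at 4 (via fail)
pos 10 'd': at 1 (via fail)
pos 11 'd': at 2
pos 12 'd': at 2 (via fail)
pos 13 'c': at 17 (via fail)
pos 14 'c': at 18
pos 15 'd': at 21
pos 16 'a': at 22  → match P4@[15:16],P7@[16:16]
pos 17 'd': at 23  → match P6@[13:17]
pos 18 'a': at 16 (via fail)  → match P4@[17:18],P7@[18:18]
pos 19 'c': at 17 (via fail)
pos 20 'c': at 18
pos 21 'b': at 19
pos 22 'a': at 20  → match P5@[19:22],P7@[22:22]
pos 23 'd': at 6 (via fail)
pos 24 'c': at 7  → match P1@[21:24]
pos 25 'd': at 1 (via fail)
pos 26 'a': at 16  → match P4@[25:26],P7@[26:26]
pos 27 'b': at 4 (via fail)
pos 28 'c': at 8
pos 29 'a': at 9  → match P7@[29:29]
pos 30 'a': at 24 (via fail)  → match P7@[30:30]
pos 31 'd': at 1 (via fail)
pos 32 'c': at 17 (via fail)
pos 33 'c': at 18
pos 34 'd': at 21
pos 35 'a': at 22  → match P4@[34:35],P7@[35:35]
pos 36 'd': at 23  → match P6@[32:36]
pos 37 'a': at 16 (via fail)  → match P4@[36:37],P7@[37:37]
pos 38 'd': at 1 (via fail)
pos 39 'd': at 2
pos 40 'd': at 2 (via fail)
pos 41 'd': at 2 (via fail)
pos 42 'a': at 3  → match P0@[40:42],P4@[41:42],P7@[42:42]
pos 43 'c': at 17 (via fail)
pos 44 'a': at 24 (via fail)  → match P7@[44:44]
pos 45 'b': at 4 (via fail)
pos 46 'd': at 1 (via fail)
pos 47 'a': at 16  → match P4@[46:47],P7@[47:47]
pos 48 'd': at 1 (via fail)

Result: [[3,0],[3,4],[3,7],[6,7],[8,1],[16,4],[16,7],[17,6],[18,4],[18,7],[22,5],[22,7],[24,1],[26,4],[26,7],[29,7],[30,7],[35,4],[35,7],[36,6],[37,4],[37,7],[42,0],[42,4],[42,7],[44,7],[47,4],[47,7]]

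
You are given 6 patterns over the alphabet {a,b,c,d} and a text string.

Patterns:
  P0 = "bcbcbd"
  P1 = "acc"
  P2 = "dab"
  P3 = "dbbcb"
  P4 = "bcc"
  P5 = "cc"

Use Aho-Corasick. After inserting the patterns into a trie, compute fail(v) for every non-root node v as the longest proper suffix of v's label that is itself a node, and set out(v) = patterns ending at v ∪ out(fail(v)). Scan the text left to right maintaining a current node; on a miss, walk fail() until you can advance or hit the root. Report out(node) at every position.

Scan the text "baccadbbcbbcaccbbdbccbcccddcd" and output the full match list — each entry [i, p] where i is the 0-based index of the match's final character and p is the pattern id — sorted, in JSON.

Construct AC machine:
Trie (insert patterns):
  n0 'ε': a→7 b→1 c→18 d→10
  n1 'b': c→2
  n2 'bc': b→3 c→17
  n3 'bcb': c→4
  n4 'bcbc': b→5
  n5 'bcbcb': d→6
  n6 'bcbcbd': ·  [P0 ends]
  n7 'a': c→8
  n8 'ac': c→9
  n9 'acc': ·  [P1 ends]
  n10 'd': a→11 b→13
  n11 'da': b→12
  n12 'dab': ·  [P2 ends]
  n13 'db': b→14
  n14 'dbb': c→15
  n15 'dbbc': b→16
  n16 'dbbcb': ·  [P3 ends]
  n17 'bcc': ·  [P4 ends]
  n18 'c': c→19
  n19 'cc': ·  [P5 ends]

Failure links (BFS by depth):
  n1('b'): parent n0 fail=0; on 'b' 0 → fail=0;  out ∅∪∅=∅
  n7('a'): parent n0 fail=0; on 'a' 0 → fail=0;  out ∅∪∅=∅
  n10('d'): parent n0 fail=0; on 'd' 0 → fail=0;  out ∅∪∅=∅
  n18('c'): parent n0 fail=0; on 'c' 0 → fail=0;  out ∅∪∅=∅
  n2('bc'): parent n1 fail=0; on 'c' 0 → fail=18;  out ∅∪∅=∅
  n8('ac'): parent n7 fail=0; on 'c' 0 → fail=18;  out ∅∪∅=∅
  n11('da'): parent n10 fail=0; on 'a' 0 → fail=7;  out ∅∪∅=∅
  n13('db'): parent n10 fail=0; on 'b' 0 → fail=1;  out ∅∪∅=∅
  n19('cc'): parent n18 fail=0; on 'c' 0 → fail=18;  out {5}∪∅={5}
  n3('bcb'): parent n2 fail=18; on 'b' 18→0 → fail=1;  out ∅∪∅=∅
  n9('acc'): parent n8 fail=18; on 'c' 18 → fail=19;  out {1}∪{5}={1,5}
  n12('dab'): parent n11 fail=7; on 'b' 7→0 → fail=1;  out {2}∪∅={2}
  n14('dbb'): parent n13 fail=1; on 'b' 1→0 → fail=1;  out ∅∪∅=∅
  n17('bcc'): parent n2 fail=18; on 'c' 18 → fail=19;  out {4}∪{5}={4,5}
  n4('bcbc'): parent n3 fail=1; on 'c' 1 → fail=2;  out ∅∪∅=∅
  n15('dbbc'): parent n14 fail=1; on 'c' 1 → fail=2;  out ∅∪∅=∅
  n5('bcbcb'): parent n4 fail=2; on 'b' 2 → fail=3;  out ∅∪∅=∅
  n16('dbbcb'): parent n15 fail=2; on 'b' 2 → fail=3;  out {3}∪∅={3}
  n6('bcbcbd'): parent n5 fail=3; on 'd' 3→1→0 → fail=10;  out {0}∪∅={0}

Scan:
i=0 'b': node 0→1
i=1 'a': node 1→7 ·f
i=2 'c': node 7→8
i=3 'c': node 8→9  ** P1@[1:3],P5@[2:3]
i=4 'a': node 9→7 ·f
i=5 'd': node 7→10 ·f
i=6 'b': node 10→13
i=7 'b': node 13→14
i=8 'c': node 14→15
i=9 'b': node 15→16  ** P3@[5:9]
i=10 'b': node 16→1 ·f
i=11 'c': node 1→2
i=12 'a': node 2→7 ·f
i=13 'c': node 7→8
i=14 'c': node 8→9  ** P1@[12:14],P5@[13:14]
i=15 'b': node 9→1 ·f
i=16 'b': node 1→1 ·f
i=17 'd': node 1→10 ·f
i=18 'b': node 10→13
i=19 'c': node 13→2 ·f
i=20 'c': node 2→17  ** P4@[18:20],P5@[19:20]
i=21 'b': node 17→1 ·f
i=22 'c': node 1→2
i=23 'c': node 2→17  ** P4@[21:23],P5@[22:23]
i=24 'c': node 17→19 ·f  ** P5@[23:24]
i=25 'd': node 19→10 ·f
i=26 'd': node 10→10 ·f
i=27 'c': node 10→18 ·f
i=28 'd': node 18→10 ·f

All matches (sorted): [[3,1],[3,5],[9,3],[14,1],[14,5],[20,4],[20,5],[23,4],[23,5],[24,5]]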